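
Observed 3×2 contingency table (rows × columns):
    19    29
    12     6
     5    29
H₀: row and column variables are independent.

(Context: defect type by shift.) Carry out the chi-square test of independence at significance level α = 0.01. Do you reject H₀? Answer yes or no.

Row totals [48, 18, 34], col totals [36, 64], n=100
χ² = (19−17.28)²/17.28 + (29−30.72)²/30.72 + (12−6.48)²/6.48 + (6−11.52)²/11.52 + (5−12.24)²/12.24 + (29−21.76)²/21.76 = 14.3061
df = 2
p-value (upper-tail) = 0.00078
At α=0.01: p < α → reject H₀

reject H₀: yes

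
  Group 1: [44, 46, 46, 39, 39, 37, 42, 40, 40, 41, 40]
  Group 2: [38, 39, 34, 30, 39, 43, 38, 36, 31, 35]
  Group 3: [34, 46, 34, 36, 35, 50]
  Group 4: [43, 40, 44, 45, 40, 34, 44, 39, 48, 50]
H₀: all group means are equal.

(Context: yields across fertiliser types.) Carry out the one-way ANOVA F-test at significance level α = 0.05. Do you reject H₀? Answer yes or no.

reject H₀: yes

Group means [41.27, 36.30, 39.17, 42.70], grand mean 39.973
SSB = Σnᵢ(x̄ᵢ−x̄)² = 231.758; SSW = ΣΣ(x−x̄ᵢ)² = 665.215
MSB = 231.758/3 = 77.2526; MSW = 665.215/33 = 20.1580
F = MSB/MSW = 3.8323
df = (3, 33)
p-value (upper-tail) = 0.01850
At α=0.05: p < α → reject H₀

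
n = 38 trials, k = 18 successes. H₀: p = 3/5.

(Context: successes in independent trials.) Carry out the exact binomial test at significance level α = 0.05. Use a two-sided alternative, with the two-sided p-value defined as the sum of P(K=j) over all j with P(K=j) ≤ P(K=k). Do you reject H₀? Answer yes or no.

Exact binomial: n=38, k=18, p₀=3/5=0.6000
P(X=j) = C(n,j)·p₀^j·(1−p₀)^(n−j); p = Σ P(X=j) over j with P(X=j) ≤ P(X=18)
p-value (two-sided) = 0.13560
At α=0.05: p ≥ α → fail to reject H₀

reject H₀: no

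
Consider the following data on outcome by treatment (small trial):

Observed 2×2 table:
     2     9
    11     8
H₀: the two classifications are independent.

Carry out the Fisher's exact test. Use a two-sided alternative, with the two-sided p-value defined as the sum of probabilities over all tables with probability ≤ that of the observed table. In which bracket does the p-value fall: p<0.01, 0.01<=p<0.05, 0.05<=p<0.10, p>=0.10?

Margins: r₁=11, r₂=19, c₁=13, c₂=17, n=30
p_obs = C(11,2)·C(19,11)/C(30,13); sum pmf over tables with pmf ≤ p_obs
p-value (two-sided) = 0.05746
→ bracket: 0.05<=p<0.10

p-value bracket: 0.05<=p<0.10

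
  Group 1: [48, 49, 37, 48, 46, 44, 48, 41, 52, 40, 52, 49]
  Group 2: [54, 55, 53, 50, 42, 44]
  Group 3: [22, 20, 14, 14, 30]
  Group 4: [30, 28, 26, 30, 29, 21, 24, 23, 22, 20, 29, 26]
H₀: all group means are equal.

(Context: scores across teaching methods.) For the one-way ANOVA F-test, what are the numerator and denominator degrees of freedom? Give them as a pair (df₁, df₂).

k = 4 groups, N = 35 total
df = (k−1, N−k) = (4−1, 35−4) = (3, 31)

degrees of freedom = [3, 31]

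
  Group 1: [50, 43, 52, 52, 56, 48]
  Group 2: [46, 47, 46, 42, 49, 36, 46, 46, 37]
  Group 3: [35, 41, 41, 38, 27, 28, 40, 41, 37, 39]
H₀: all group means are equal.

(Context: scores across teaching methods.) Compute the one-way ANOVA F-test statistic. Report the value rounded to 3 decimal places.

test statistic = 15.242

Group means [50.17, 43.89, 36.70], grand mean 42.520
SSB = Σnᵢ(x̄ᵢ−x̄)² = 706.418; SSW = ΣΣ(x−x̄ᵢ)² = 509.822
MSB = 706.418/2 = 353.2089; MSW = 509.822/22 = 23.1737
F = MSB/MSW = 15.2418
df = (2, 22)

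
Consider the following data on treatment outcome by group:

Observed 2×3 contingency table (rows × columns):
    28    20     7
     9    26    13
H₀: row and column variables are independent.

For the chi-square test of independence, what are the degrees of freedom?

df = (r−1)(c−1) = (2−1)·(3−1) = 2

degrees of freedom = 2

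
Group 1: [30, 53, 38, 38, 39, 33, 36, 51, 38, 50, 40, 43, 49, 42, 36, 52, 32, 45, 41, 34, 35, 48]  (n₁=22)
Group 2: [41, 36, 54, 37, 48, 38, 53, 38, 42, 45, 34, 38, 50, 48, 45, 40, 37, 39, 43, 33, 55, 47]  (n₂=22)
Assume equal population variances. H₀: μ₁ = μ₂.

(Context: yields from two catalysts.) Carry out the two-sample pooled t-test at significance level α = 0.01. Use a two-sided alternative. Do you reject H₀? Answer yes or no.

x̄₁=41.045, s₁=6.945, n₁=22
x̄₂=42.773, s₂=6.524, n₂=22
s_p² = [21·6.945² + 21·6.524²]/42 = 45.4004
SE = √(s_p²·(1/22+1/22)) = 2.0316
t = (41.045−42.773)/2.0316 = -0.8502
df = 42
p-value (two-sided) = 0.40003
At α=0.01: p ≥ α → fail to reject H₀

reject H₀: no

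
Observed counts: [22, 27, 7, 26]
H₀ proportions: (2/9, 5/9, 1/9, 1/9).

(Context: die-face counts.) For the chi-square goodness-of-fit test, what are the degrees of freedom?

degrees of freedom = 3

df = k − 1 = 4 − 1 = 3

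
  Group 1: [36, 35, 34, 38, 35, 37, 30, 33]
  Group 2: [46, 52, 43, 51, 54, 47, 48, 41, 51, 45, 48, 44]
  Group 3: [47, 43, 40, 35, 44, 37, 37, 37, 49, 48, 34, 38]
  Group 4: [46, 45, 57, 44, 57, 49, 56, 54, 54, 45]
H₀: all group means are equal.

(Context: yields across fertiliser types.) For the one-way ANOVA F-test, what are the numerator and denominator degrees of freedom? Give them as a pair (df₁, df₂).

degrees of freedom = [3, 38]

k = 4 groups, N = 42 total
df = (k−1, N−k) = (4−1, 42−4) = (3, 38)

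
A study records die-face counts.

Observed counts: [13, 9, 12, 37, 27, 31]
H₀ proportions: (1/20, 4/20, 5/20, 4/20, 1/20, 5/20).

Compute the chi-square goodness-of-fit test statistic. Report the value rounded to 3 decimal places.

n = 129; E_i = n·p_i = [6.45, 25.80, 32.25, 25.80, 6.45, 32.25]
χ² = (13−6.45)²/6.45 + (9−25.80)²/25.80 + (12−32.25)²/32.25 + (37−25.80)²/25.80 + (27−6.45)²/6.45 + (31−32.25)²/32.25 = 100.6899
df = 5

test statistic = 100.690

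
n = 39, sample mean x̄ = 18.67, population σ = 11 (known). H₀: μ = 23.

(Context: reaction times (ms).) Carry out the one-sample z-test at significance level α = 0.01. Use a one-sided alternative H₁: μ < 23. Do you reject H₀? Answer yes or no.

reject H₀: yes

SE = σ/√n = 11/√39 = 1.7614
z = (x̄−μ₀)/SE = (18.67−23)/1.7614 = -2.4583
p-value (one-sided, H₁ less) = 0.00698
At α=0.01: p < α → reject H₀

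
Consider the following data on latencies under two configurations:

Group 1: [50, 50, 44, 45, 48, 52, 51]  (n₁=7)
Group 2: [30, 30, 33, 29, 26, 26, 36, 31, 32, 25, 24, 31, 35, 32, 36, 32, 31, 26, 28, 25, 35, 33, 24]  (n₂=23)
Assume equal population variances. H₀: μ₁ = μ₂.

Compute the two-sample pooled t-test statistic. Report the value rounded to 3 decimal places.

x̄₁=48.571, s₁=3.047, n₁=7
x̄₂=30.000, s₂=3.873, n₂=23
s_p² = [6·3.047² + 22·3.873²]/28 = 13.7755
SE = √(s_p²·(1/7+1/23)) = 1.6021
t = (48.571−30.000)/1.6021 = 11.5916
df = 28

test statistic = 11.592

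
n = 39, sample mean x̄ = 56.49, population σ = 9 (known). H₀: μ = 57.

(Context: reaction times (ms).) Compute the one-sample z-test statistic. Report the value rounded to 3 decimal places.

test statistic = -0.354

SE = σ/√n = 9/√39 = 1.4412
z = (x̄−μ₀)/SE = (56.49−57)/1.4412 = -0.3539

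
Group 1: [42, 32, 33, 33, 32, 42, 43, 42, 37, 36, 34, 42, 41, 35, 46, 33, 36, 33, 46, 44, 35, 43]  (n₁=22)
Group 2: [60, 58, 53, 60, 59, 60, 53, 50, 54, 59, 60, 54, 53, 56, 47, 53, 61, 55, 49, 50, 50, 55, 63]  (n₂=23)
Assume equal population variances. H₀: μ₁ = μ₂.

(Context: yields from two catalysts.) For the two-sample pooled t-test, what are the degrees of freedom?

df = n₁ + n₂ − 2 = 22 + 23 − 2 = 43

degrees of freedom = 43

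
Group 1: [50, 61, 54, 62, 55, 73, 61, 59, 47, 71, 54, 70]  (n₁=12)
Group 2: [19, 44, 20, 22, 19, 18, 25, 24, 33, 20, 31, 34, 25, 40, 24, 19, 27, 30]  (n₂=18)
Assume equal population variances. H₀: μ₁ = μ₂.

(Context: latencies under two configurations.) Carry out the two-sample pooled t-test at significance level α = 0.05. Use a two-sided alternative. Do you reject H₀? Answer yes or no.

x̄₁=59.750, s₁=8.324, n₁=12
x̄₂=26.333, s₂=7.600, n₂=18
s_p² = [11·8.324² + 17·7.600²]/28 = 62.2946
SE = √(s_p²·(1/12+1/18)) = 2.9414
t = (59.750−26.333)/2.9414 = 11.3607
df = 28
p-value (two-sided) = 0.00000
At α=0.05: p < α → reject H₀

reject H₀: yes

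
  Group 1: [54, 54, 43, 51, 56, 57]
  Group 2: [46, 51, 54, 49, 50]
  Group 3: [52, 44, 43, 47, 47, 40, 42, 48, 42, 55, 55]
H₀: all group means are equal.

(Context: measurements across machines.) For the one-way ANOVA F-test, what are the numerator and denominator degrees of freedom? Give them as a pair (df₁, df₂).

k = 3 groups, N = 22 total
df = (k−1, N−k) = (3−1, 22−3) = (2, 19)

degrees of freedom = [2, 19]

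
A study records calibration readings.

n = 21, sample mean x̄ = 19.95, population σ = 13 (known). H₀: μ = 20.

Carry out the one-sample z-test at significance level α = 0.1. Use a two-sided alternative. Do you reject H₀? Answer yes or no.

reject H₀: no

SE = σ/√n = 13/√21 = 2.8368
z = (x̄−μ₀)/SE = (19.95−20)/2.8368 = -0.0176
p-value (two-sided) = 0.98594
At α=0.1: p ≥ α → fail to reject H₀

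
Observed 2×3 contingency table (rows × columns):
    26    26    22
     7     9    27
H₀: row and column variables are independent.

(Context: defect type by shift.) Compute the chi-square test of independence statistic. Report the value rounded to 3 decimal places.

Row totals [74, 43], col totals [33, 35, 49], n=117
χ² = (26−20.87)²/20.87 + (26−22.14)²/22.14 + (22−30.99)²/30.99 + (7−12.13)²/12.13 + (9−12.86)²/12.86 + (27−18.01)²/18.01 = 12.3608
df = 2

test statistic = 12.361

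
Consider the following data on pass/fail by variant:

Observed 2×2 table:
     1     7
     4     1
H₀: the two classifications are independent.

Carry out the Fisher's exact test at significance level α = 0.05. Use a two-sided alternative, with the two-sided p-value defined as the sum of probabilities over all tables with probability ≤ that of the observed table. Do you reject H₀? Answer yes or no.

Margins: r₁=8, r₂=5, c₁=5, c₂=8, n=13
p_obs = C(8,1)·C(5,4)/C(13,5); sum pmf over tables with pmf ≤ p_obs
p-value (two-sided) = 0.03186
At α=0.05: p < α → reject H₀

reject H₀: yes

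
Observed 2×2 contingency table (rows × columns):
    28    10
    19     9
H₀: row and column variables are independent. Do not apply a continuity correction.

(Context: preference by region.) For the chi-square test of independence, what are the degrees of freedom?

degrees of freedom = 1

df = (r−1)(c−1) = (2−1)·(2−1) = 1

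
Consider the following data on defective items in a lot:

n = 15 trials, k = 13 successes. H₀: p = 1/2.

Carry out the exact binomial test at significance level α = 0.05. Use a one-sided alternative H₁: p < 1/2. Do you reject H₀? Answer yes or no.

reject H₀: no

Exact binomial: n=15, k=13, p₀=1/2=0.5000
P(X≤13) from Σ C(n,i)·p₀^i·(1−p₀)^(n−i)
p-value (one-sided, H₁ less) = 0.99951
At α=0.05: p ≥ α → fail to reject H₀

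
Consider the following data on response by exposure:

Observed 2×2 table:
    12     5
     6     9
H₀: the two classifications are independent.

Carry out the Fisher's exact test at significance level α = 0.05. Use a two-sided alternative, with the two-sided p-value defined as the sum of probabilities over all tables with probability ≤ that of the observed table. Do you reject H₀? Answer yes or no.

Margins: r₁=17, r₂=15, c₁=18, c₂=14, n=32
p_obs = C(17,12)·C(15,6)/C(32,18); sum pmf over tables with pmf ≤ p_obs
p-value (two-sided) = 0.15267
At α=0.05: p ≥ α → fail to reject H₀

reject H₀: no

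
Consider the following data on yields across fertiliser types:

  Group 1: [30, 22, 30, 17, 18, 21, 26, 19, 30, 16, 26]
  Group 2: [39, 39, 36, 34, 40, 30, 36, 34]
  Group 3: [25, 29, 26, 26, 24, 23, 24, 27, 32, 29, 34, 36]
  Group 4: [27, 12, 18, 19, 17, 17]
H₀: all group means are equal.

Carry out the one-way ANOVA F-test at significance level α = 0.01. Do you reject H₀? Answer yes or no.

Group means [23.18, 36.00, 27.92, 18.33], grand mean 26.703
SSB = Σnᵢ(x̄ᵢ−x̄)² = 1265.843; SSW = ΣΣ(x−x̄ᵢ)² = 685.886
MSB = 1265.843/3 = 421.9478; MSW = 685.886/33 = 20.7844
F = MSB/MSW = 20.3011
df = (3, 33)
p-value (upper-tail) = 0.00000
At α=0.01: p < α → reject H₀

reject H₀: yes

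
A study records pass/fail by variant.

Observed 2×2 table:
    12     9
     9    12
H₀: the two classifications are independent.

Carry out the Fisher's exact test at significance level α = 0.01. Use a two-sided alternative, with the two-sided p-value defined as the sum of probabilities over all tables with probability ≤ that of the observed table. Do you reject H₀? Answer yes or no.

reject H₀: no

Margins: r₁=21, r₂=21, c₁=21, c₂=21, n=42
p_obs = C(21,12)·C(21,9)/C(42,21); sum pmf over tables with pmf ≤ p_obs
p-value (two-sided) = 0.53774
At α=0.01: p ≥ α → fail to reject H₀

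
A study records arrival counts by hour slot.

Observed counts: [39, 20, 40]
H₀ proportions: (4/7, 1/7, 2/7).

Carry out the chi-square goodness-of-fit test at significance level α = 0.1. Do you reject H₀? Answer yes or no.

n = 99; E_i = n·p_i = [56.57, 14.14, 28.29]
χ² = (39−56.57)²/56.57 + (20−14.14)²/14.14 + (40−28.29)²/28.29 = 12.7348
df = 2
p-value (upper-tail) = 0.00172
At α=0.1: p < α → reject H₀

reject H₀: yes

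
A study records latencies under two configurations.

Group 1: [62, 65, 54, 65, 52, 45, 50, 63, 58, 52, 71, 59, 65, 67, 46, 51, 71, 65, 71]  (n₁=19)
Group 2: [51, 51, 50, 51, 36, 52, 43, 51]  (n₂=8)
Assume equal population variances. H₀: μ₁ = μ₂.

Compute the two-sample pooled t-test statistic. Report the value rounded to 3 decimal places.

test statistic = 3.488

x̄₁=59.579, s₁=8.474, n₁=19
x̄₂=48.125, s₂=5.668, n₂=8
s_p² = [18·8.474² + 7·5.668²]/25 = 60.7003
SE = √(s_p²·(1/19+1/8)) = 3.2836
t = (59.579−48.125)/3.2836 = 3.4882
df = 25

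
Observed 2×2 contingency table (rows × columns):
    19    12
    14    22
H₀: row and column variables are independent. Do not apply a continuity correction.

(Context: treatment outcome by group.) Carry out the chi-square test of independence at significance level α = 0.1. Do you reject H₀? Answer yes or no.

reject H₀: yes

Row totals [31, 36], col totals [33, 34], n=67
χ² = (19−15.27)²/15.27 + (12−15.73)²/15.73 + (14−17.73)²/17.73 + (22−18.27)²/18.27 = 3.3442
df = 1
p-value (upper-tail) = 0.06744
At α=0.1: p < α → reject H₀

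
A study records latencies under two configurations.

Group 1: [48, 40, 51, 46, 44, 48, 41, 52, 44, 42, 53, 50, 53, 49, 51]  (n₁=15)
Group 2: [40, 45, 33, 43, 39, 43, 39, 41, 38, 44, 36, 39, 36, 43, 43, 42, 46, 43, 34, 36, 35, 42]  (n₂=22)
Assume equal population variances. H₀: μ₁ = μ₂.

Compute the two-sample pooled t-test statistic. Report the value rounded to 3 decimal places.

x̄₁=47.467, s₁=4.389, n₁=15
x̄₂=40.000, s₂=3.754, n₂=22
s_p² = [14·4.389² + 21·3.754²]/35 = 16.1638
SE = √(s_p²·(1/15+1/22)) = 1.3462
t = (47.467−40.000)/1.3462 = 5.5464
df = 35

test statistic = 5.546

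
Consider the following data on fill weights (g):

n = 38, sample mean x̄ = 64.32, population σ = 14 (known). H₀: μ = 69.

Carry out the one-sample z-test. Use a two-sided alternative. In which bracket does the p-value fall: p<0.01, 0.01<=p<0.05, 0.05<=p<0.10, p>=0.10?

p-value bracket: 0.01<=p<0.05

SE = σ/√n = 14/√38 = 2.2711
z = (x̄−μ₀)/SE = (64.32−69)/2.2711 = -2.0607
p-value (two-sided) = 0.03933
→ bracket: 0.01<=p<0.05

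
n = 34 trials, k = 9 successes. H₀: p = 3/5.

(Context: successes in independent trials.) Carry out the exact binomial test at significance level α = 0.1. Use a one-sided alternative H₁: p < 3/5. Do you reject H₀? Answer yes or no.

reject H₀: yes

Exact binomial: n=34, k=9, p₀=3/5=0.6000
P(X≤9) from Σ C(n,i)·p₀^i·(1−p₀)^(n−i)
p-value (one-sided, H₁ less) = 0.00008
At α=0.1: p < α → reject H₀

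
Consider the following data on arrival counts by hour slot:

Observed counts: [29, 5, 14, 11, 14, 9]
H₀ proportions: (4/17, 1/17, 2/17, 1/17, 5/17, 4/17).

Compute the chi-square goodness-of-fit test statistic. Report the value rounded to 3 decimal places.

n = 82; E_i = n·p_i = [19.29, 4.82, 9.65, 4.82, 24.12, 19.29]
χ² = (29−19.29)²/19.29 + (5−4.82)²/4.82 + (14−9.65)²/9.65 + (11−4.82)²/4.82 + (14−24.12)²/24.12 + (9−19.29)²/19.29 = 24.4988
df = 5

test statistic = 24.499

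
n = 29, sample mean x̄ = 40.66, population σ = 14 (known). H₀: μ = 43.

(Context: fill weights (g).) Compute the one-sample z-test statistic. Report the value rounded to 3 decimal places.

test statistic = -0.900

SE = σ/√n = 14/√29 = 2.5997
z = (x̄−μ₀)/SE = (40.66−43)/2.5997 = -0.9001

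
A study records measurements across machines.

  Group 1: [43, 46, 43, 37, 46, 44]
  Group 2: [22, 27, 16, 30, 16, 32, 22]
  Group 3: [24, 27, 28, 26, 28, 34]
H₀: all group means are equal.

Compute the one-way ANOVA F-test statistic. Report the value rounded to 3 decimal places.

Group means [43.17, 23.57, 27.83], grand mean 31.105
SSB = Σnᵢ(x̄ᵢ−x̄)² = 1334.409; SSW = ΣΣ(x−x̄ᵢ)² = 355.381
MSB = 1334.409/2 = 667.2043; MSW = 355.381/16 = 22.2113
F = MSB/MSW = 30.0389
df = (2, 16)

test statistic = 30.039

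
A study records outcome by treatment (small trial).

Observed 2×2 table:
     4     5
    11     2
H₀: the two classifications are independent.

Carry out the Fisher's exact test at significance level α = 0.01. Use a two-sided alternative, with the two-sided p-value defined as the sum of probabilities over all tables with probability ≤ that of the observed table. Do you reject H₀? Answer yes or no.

Margins: r₁=9, r₂=13, c₁=15, c₂=7, n=22
p_obs = C(9,4)·C(13,11)/C(22,15); sum pmf over tables with pmf ≤ p_obs
p-value (two-sided) = 0.07430
At α=0.01: p ≥ α → fail to reject H₀

reject H₀: no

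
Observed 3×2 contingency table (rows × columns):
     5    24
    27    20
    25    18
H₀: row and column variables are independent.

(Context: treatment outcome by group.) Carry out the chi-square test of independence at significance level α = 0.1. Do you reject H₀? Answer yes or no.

Row totals [29, 47, 43], col totals [57, 62], n=119
χ² = (5−13.89)²/13.89 + (24−15.11)²/15.11 + (27−22.51)²/22.51 + (20−24.49)²/24.49 + (25−20.60)²/20.60 + (18−22.40)²/22.40 = 14.4458
df = 2
p-value (upper-tail) = 0.00073
At α=0.1: p < α → reject H₀

reject H₀: yes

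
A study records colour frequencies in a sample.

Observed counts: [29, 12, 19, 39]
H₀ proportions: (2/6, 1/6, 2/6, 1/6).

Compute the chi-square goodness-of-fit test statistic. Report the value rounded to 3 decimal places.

n = 99; E_i = n·p_i = [33.00, 16.50, 33.00, 16.50]
χ² = (29−33.00)²/33.00 + (12−16.50)²/16.50 + (19−33.00)²/33.00 + (39−16.50)²/16.50 = 38.3333
df = 3

test statistic = 38.333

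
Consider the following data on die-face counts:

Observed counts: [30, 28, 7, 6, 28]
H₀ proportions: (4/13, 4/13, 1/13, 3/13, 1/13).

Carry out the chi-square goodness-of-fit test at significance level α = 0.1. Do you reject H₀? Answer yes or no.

reject H₀: yes

n = 99; E_i = n·p_i = [30.46, 30.46, 7.62, 22.85, 7.62]
χ² = (30−30.46)²/30.46 + (28−30.46)²/30.46 + (7−7.62)²/7.62 + (6−22.85)²/22.85 + (28−7.62)²/7.62 = 67.2424
df = 4
p-value (upper-tail) = 0.00000
At α=0.1: p < α → reject H₀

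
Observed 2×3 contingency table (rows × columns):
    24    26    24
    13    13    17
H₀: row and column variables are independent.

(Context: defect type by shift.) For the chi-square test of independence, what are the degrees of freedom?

df = (r−1)(c−1) = (2−1)·(3−1) = 2

degrees of freedom = 2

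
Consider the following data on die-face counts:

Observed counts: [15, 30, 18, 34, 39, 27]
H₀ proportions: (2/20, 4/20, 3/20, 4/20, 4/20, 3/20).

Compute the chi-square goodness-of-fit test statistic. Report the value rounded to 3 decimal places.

n = 163; E_i = n·p_i = [16.30, 32.60, 24.45, 32.60, 32.60, 24.45]
χ² = (15−16.30)²/16.30 + (30−32.60)²/32.60 + (18−24.45)²/24.45 + (34−32.60)²/32.60 + (39−32.60)²/32.60 + (27−24.45)²/24.45 = 3.5951
df = 5

test statistic = 3.595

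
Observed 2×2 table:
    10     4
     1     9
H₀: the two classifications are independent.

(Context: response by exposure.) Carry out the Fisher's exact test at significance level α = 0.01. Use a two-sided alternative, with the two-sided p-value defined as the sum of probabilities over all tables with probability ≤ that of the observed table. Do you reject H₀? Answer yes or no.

Margins: r₁=14, r₂=10, c₁=11, c₂=13, n=24
p_obs = C(14,10)·C(10,1)/C(24,11); sum pmf over tables with pmf ≤ p_obs
p-value (two-sided) = 0.00453
At α=0.01: p < α → reject H₀

reject H₀: yes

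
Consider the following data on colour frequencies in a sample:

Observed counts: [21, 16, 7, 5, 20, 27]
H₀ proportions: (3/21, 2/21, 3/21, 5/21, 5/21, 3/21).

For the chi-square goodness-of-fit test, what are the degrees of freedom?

degrees of freedom = 5

df = k − 1 = 6 − 1 = 5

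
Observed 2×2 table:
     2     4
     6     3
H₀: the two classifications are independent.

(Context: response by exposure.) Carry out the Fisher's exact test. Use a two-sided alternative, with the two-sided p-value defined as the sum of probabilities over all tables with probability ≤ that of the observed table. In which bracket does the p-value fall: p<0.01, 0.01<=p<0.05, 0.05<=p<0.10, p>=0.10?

Margins: r₁=6, r₂=9, c₁=8, c₂=7, n=15
p_obs = C(6,2)·C(9,6)/C(15,8); sum pmf over tables with pmf ≤ p_obs
p-value (two-sided) = 0.31469
→ bracket: p>=0.10

p-value bracket: p>=0.10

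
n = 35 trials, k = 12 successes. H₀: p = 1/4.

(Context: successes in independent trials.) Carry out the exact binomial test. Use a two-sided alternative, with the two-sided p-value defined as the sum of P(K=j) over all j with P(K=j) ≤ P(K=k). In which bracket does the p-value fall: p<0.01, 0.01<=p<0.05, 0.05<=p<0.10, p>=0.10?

p-value bracket: p>=0.10

Exact binomial: n=35, k=12, p₀=1/4=0.2500
P(X=j) = C(n,j)·p₀^j·(1−p₀)^(n−j); p = Σ P(X=j) over j with P(X=j) ≤ P(X=12)
p-value (two-sided) = 0.23973
→ bracket: p>=0.10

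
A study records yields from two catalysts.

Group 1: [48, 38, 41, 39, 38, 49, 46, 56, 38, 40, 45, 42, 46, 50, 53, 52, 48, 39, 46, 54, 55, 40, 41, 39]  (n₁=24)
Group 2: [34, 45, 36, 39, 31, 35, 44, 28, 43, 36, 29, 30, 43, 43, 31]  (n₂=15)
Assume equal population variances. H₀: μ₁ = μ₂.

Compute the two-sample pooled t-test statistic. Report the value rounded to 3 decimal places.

test statistic = 4.397

x̄₁=45.125, s₁=5.980, n₁=24
x̄₂=36.467, s₂=5.986, n₂=15
s_p² = [23·5.980² + 14·5.986²]/37 = 35.7935
SE = √(s_p²·(1/24+1/15)) = 1.9692
t = (45.125−36.467)/1.9692 = 4.3969
df = 37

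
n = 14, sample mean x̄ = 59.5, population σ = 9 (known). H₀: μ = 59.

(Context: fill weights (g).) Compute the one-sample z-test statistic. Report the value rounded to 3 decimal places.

SE = σ/√n = 9/√14 = 2.4054
z = (x̄−μ₀)/SE = (59.5−59)/2.4054 = 0.2079

test statistic = 0.208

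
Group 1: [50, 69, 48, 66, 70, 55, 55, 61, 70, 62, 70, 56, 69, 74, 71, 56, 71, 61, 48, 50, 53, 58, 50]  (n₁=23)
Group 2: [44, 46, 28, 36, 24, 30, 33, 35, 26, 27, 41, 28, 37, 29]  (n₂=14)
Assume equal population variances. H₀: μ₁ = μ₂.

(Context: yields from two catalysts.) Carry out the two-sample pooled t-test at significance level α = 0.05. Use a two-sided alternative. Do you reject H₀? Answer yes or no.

reject H₀: yes

x̄₁=60.565, s₁=8.680, n₁=23
x̄₂=33.143, s₂=6.927, n₂=14
s_p² = [22·8.680² + 13·6.927²]/35 = 65.1819
SE = √(s_p²·(1/23+1/14)) = 2.7368
t = (60.565−33.143)/2.7368 = 10.0200
df = 35
p-value (two-sided) = 0.00000
At α=0.05: p < α → reject H₀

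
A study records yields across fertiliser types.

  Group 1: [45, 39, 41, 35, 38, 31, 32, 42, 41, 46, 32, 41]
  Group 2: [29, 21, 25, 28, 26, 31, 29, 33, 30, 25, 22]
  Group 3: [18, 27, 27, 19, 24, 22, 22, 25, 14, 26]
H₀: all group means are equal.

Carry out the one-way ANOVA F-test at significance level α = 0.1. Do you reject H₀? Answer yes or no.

Group means [38.58, 27.18, 22.40], grand mean 29.879
SSB = Σnᵢ(x̄ᵢ−x̄)² = 1548.562; SSW = ΣΣ(x−x̄ᵢ)² = 588.953
MSB = 1548.562/2 = 774.2811; MSW = 588.953/30 = 19.6318
F = MSB/MSW = 39.4402
df = (2, 30)
p-value (upper-tail) = 0.00000
At α=0.1: p < α → reject H₀

reject H₀: yes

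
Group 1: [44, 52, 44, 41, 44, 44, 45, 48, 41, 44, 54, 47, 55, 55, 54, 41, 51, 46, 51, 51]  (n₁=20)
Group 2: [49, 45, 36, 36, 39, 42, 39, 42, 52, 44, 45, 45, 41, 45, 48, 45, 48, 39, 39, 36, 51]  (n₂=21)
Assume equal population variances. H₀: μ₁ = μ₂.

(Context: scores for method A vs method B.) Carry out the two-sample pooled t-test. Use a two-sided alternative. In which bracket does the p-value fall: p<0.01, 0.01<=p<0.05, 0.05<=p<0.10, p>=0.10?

x̄₁=47.600, s₁=4.871, n₁=20
x̄₂=43.143, s₂=4.840, n₂=21
s_p² = [19·4.871² + 20·4.840²]/39 = 23.5736
SE = √(s_p²·(1/20+1/21)) = 1.5170
t = (47.600−43.143)/1.5170 = 2.9382
df = 39
p-value (two-sided) = 0.00552
→ bracket: p<0.01

p-value bracket: p<0.01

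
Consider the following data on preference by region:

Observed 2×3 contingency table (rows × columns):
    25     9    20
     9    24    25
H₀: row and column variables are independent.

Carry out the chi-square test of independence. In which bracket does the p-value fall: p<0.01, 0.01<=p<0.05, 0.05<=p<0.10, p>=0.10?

p-value bracket: p<0.01

Row totals [54, 58], col totals [34, 33, 45], n=112
χ² = (25−16.39)²/16.39 + (9−15.91)²/15.91 + (20−21.70)²/21.70 + (9−17.61)²/17.61 + (24−17.09)²/17.09 + (25−23.30)²/23.30 = 14.7791
df = 2
p-value (upper-tail) = 0.00062
→ bracket: p<0.01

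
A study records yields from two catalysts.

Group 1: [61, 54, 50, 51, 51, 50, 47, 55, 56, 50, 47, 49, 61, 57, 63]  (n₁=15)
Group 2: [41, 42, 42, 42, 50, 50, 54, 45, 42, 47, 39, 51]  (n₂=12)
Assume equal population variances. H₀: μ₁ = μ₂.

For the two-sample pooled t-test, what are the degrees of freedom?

df = n₁ + n₂ − 2 = 15 + 12 − 2 = 25

degrees of freedom = 25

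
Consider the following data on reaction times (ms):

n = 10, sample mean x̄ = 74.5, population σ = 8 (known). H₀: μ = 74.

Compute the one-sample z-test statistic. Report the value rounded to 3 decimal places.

test statistic = 0.198

SE = σ/√n = 8/√10 = 2.5298
z = (x̄−μ₀)/SE = (74.5−74)/2.5298 = 0.1976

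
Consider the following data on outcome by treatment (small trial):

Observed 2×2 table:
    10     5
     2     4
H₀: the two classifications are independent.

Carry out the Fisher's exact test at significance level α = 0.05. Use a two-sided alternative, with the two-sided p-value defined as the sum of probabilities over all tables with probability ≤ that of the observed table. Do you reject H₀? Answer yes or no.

reject H₀: no

Margins: r₁=15, r₂=6, c₁=12, c₂=9, n=21
p_obs = C(15,10)·C(6,2)/C(21,12); sum pmf over tables with pmf ≤ p_obs
p-value (two-sided) = 0.33105
At α=0.05: p ≥ α → fail to reject H₀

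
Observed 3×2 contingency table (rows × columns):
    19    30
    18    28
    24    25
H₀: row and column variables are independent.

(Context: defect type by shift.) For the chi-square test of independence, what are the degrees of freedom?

degrees of freedom = 2

df = (r−1)(c−1) = (3−1)·(2−1) = 2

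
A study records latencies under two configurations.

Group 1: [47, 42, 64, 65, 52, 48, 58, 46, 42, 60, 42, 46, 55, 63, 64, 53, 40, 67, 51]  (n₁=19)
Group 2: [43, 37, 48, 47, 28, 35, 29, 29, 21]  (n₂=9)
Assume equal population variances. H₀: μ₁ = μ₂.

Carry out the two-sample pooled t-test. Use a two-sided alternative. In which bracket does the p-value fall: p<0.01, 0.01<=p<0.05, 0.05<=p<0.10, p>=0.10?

p-value bracket: p<0.01

x̄₁=52.895, s₁=8.993, n₁=19
x̄₂=35.222, s₂=9.338, n₂=9
s_p² = [18·8.993² + 8·9.338²]/26 = 82.8210
SE = √(s_p²·(1/19+1/9)) = 3.6826
t = (52.895−35.222)/3.6826 = 4.7990
df = 26
p-value (two-sided) = 0.00006
→ bracket: p<0.01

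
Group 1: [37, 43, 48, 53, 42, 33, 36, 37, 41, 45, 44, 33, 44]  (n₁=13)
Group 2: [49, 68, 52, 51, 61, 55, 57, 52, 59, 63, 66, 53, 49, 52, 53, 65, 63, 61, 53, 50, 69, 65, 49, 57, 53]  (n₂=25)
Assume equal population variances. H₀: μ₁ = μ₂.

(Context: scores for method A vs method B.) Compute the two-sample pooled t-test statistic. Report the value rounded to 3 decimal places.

test statistic = -7.347

x̄₁=41.231, s₁=5.890, n₁=13
x̄₂=57.000, s₂=6.461, n₂=25
s_p² = [12·5.890² + 24·6.461²]/36 = 39.3974
SE = √(s_p²·(1/13+1/25)) = 2.1463
t = (41.231−57.000)/2.1463 = -7.3473
df = 36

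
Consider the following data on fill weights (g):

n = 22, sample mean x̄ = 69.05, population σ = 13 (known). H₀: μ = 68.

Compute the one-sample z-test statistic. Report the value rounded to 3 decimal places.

test statistic = 0.379

SE = σ/√n = 13/√22 = 2.7716
z = (x̄−μ₀)/SE = (69.05−68)/2.7716 = 0.3788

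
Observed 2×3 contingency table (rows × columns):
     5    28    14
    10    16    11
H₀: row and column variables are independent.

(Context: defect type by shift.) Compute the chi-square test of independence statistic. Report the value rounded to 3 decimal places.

Row totals [47, 37], col totals [15, 44, 25], n=84
χ² = (5−8.39)²/8.39 + (28−24.62)²/24.62 + (14−13.99)²/13.99 + (10−6.61)²/6.61 + (16−19.38)²/19.38 + (11−11.01)²/11.01 = 4.1680
df = 2

test statistic = 4.168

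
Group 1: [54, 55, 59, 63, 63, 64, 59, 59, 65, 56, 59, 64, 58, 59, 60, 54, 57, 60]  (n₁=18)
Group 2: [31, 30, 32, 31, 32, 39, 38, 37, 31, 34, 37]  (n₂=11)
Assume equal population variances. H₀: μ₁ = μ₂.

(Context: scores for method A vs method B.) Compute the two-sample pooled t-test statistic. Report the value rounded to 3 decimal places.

test statistic = 19.751

x̄₁=59.333, s₁=3.413, n₁=18
x̄₂=33.818, s₂=3.311, n₂=11
s_p² = [17·3.413² + 10·3.311²]/27 = 11.3939
SE = √(s_p²·(1/18+1/11)) = 1.2918
t = (59.333−33.818)/1.2918 = 19.7513
df = 27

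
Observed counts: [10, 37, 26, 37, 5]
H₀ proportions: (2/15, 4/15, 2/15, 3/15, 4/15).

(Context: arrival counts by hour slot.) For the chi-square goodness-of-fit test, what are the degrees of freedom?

degrees of freedom = 4

df = k − 1 = 5 − 1 = 4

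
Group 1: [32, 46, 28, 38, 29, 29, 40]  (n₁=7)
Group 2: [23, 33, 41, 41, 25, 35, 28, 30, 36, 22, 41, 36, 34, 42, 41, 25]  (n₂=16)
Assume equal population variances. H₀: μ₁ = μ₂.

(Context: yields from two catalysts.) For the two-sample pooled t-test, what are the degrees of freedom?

degrees of freedom = 21

df = n₁ + n₂ − 2 = 7 + 16 − 2 = 21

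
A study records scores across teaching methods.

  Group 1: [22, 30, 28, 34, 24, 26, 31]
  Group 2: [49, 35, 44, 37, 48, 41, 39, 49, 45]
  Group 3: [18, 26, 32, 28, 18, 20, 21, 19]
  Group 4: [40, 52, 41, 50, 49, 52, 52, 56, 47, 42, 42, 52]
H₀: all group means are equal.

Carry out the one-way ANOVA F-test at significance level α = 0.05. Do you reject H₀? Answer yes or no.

reject H₀: yes

Group means [27.86, 43.00, 22.75, 47.92], grand mean 37.194
SSB = Σnᵢ(x̄ᵢ−x̄)² = 3962.365; SSW = ΣΣ(x−x̄ᵢ)² = 839.274
MSB = 3962.365/3 = 1320.7884; MSW = 839.274/32 = 26.2273
F = MSB/MSW = 50.3593
df = (3, 32)
p-value (upper-tail) = 0.00000
At α=0.05: p < α → reject H₀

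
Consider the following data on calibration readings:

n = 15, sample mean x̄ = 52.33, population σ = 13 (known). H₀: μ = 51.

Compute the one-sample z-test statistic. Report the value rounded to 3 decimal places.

test statistic = 0.396

SE = σ/√n = 13/√15 = 3.3566
z = (x̄−μ₀)/SE = (52.33−51)/3.3566 = 0.3962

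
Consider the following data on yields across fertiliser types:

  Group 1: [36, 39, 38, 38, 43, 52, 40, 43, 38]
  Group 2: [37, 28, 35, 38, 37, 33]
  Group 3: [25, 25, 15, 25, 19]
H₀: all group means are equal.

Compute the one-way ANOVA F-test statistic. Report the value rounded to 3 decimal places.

test statistic = 29.014

Group means [40.78, 34.67, 21.80], grand mean 34.200
SSB = Σnᵢ(x̄ᵢ−x̄)² = 1159.511; SSW = ΣΣ(x−x̄ᵢ)² = 339.689
MSB = 1159.511/2 = 579.7556; MSW = 339.689/17 = 19.9817
F = MSB/MSW = 29.0143
df = (2, 17)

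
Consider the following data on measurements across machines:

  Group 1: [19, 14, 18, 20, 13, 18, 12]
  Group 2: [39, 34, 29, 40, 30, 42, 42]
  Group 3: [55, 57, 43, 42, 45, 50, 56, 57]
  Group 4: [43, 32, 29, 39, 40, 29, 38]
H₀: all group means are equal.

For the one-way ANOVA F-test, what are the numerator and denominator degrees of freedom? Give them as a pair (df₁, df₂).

k = 4 groups, N = 29 total
df = (k−1, N−k) = (4−1, 29−4) = (3, 25)

degrees of freedom = [3, 25]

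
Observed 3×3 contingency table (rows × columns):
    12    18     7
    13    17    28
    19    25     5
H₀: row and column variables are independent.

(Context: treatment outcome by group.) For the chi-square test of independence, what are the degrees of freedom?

df = (r−1)(c−1) = (3−1)·(3−1) = 4

degrees of freedom = 4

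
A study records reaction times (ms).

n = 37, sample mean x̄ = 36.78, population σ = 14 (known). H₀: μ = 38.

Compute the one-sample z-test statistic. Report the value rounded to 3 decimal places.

SE = σ/√n = 14/√37 = 2.3016
z = (x̄−μ₀)/SE = (36.78−38)/2.3016 = -0.5301

test statistic = -0.530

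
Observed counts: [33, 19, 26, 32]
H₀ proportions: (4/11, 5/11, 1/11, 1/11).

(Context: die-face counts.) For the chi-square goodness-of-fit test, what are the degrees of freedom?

df = k − 1 = 4 − 1 = 3

degrees of freedom = 3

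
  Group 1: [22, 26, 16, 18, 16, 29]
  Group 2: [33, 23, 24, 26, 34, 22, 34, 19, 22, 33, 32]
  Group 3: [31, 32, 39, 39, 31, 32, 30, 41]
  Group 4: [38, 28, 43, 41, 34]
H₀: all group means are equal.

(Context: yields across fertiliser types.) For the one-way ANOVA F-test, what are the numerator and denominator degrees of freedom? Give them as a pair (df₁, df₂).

degrees of freedom = [3, 26]

k = 4 groups, N = 30 total
df = (k−1, N−k) = (4−1, 30−4) = (3, 26)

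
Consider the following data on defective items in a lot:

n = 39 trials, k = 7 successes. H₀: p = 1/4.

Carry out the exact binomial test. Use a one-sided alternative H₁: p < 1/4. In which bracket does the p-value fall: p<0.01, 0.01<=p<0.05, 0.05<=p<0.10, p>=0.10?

p-value bracket: p>=0.10

Exact binomial: n=39, k=7, p₀=1/4=0.2500
P(X≤7) from Σ C(n,i)·p₀^i·(1−p₀)^(n−i)
p-value (one-sided, H₁ less) = 0.20553
→ bracket: p>=0.10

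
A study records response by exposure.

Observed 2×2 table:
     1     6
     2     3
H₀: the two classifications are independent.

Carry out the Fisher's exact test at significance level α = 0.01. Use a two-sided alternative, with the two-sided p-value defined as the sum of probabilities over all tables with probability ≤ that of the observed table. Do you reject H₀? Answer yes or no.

Margins: r₁=7, r₂=5, c₁=3, c₂=9, n=12
p_obs = C(7,1)·C(5,2)/C(12,3); sum pmf over tables with pmf ≤ p_obs
p-value (two-sided) = 0.52273
At α=0.01: p ≥ α → fail to reject H₀

reject H₀: no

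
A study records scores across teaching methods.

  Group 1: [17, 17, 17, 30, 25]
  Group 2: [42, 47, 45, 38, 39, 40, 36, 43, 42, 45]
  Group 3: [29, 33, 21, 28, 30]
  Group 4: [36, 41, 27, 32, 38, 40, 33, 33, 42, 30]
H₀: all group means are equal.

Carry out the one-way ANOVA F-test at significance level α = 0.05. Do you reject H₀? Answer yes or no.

Group means [21.20, 41.70, 28.20, 35.20], grand mean 33.867
SSB = Σnᵢ(x̄ᵢ−x̄)² = 1594.167; SSW = ΣΣ(x−x̄ᵢ)² = 557.300
MSB = 1594.167/3 = 531.3889; MSW = 557.300/26 = 21.4346
F = MSB/MSW = 24.7912
df = (3, 26)
p-value (upper-tail) = 0.00000
At α=0.05: p < α → reject H₀

reject H₀: yes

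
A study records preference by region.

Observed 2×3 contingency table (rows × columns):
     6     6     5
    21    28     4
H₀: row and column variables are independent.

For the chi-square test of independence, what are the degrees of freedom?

degrees of freedom = 2

df = (r−1)(c−1) = (2−1)·(3−1) = 2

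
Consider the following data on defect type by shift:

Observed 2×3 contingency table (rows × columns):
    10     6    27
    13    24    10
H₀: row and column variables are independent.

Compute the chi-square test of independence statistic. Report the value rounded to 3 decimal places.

test statistic = 18.862

Row totals [43, 47], col totals [23, 30, 37], n=90
χ² = (10−10.99)²/10.99 + (6−14.33)²/14.33 + (27−17.68)²/17.68 + (13−12.01)²/12.01 + (24−15.67)²/15.67 + (10−19.32)²/19.32 = 18.8616
df = 2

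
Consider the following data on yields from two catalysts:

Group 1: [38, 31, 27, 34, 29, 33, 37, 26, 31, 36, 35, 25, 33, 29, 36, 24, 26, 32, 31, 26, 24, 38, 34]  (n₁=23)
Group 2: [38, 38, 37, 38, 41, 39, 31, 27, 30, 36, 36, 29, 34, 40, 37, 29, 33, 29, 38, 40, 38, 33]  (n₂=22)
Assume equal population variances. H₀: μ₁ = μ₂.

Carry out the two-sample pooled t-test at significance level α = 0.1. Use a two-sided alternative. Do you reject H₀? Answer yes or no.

reject H₀: yes

x̄₁=31.087, s₁=4.572, n₁=23
x̄₂=35.045, s₂=4.248, n₂=22
s_p² = [22·4.572² + 21·4.248²]/43 = 19.5065
SE = √(s_p²·(1/23+1/22)) = 1.3171
t = (31.087−35.045)/1.3171 = -3.0054
df = 43
p-value (two-sided) = 0.00441
At α=0.1: p < α → reject H₀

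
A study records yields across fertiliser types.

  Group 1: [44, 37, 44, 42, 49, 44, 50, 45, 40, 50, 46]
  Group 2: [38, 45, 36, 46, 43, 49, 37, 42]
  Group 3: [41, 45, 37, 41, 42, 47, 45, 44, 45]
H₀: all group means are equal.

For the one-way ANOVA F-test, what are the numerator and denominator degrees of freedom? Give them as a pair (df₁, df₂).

k = 3 groups, N = 28 total
df = (k−1, N−k) = (3−1, 28−3) = (2, 25)

degrees of freedom = [2, 25]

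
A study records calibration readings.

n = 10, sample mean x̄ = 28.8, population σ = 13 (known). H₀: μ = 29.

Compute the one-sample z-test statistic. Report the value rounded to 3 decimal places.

test statistic = -0.049

SE = σ/√n = 13/√10 = 4.1110
z = (x̄−μ₀)/SE = (28.8−29)/4.1110 = -0.0487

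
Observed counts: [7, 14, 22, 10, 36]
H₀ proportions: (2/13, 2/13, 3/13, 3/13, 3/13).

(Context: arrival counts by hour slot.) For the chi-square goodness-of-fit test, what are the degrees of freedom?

df = k − 1 = 5 − 1 = 4

degrees of freedom = 4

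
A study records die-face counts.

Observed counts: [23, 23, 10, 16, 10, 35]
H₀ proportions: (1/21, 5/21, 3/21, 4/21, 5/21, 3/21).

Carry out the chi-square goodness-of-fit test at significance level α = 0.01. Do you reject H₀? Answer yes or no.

reject H₀: yes

n = 117; E_i = n·p_i = [5.57, 27.86, 16.71, 22.29, 27.86, 16.71]
χ² = (23−5.57)²/5.57 + (23−27.86)²/27.86 + (10−16.71)²/16.71 + (16−22.29)²/22.29 + (10−27.86)²/27.86 + (35−16.71)²/16.71 = 91.2889
df = 5
p-value (upper-tail) = 0.00000
At α=0.01: p < α → reject H₀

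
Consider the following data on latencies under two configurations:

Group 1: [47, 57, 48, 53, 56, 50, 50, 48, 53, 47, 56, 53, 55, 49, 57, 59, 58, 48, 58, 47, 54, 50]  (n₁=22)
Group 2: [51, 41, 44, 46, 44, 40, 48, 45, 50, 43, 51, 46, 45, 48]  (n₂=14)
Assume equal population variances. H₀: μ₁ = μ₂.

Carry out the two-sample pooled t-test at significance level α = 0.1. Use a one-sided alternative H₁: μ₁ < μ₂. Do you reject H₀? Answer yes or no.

x̄₁=52.409, s₁=4.136, n₁=22
x̄₂=45.857, s₂=3.439, n₂=14
s_p² = [21·4.136² + 13·3.439²]/34 = 15.0892
SE = √(s_p²·(1/22+1/14)) = 1.3280
t = (52.409−45.857)/1.3280 = 4.9336
df = 34
p-value (one-sided, H₁ less) = 0.99999
At α=0.1: p ≥ α → fail to reject H₀

reject H₀: no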